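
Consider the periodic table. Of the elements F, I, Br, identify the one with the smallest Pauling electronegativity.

I

F is in period 2, group 17; Br is in period 4, group 17; I is in period 5, group 17.
Smaller atoms with higher effective nuclear charge are more electronegative.
All are in group 17, so electronegativity increases up the group.
The smallest Pauling electronegativity among these belongs to I.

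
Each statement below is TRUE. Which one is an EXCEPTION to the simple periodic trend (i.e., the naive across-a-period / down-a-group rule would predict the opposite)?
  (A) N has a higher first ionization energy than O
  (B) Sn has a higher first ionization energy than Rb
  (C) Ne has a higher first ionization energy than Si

(A)

The general trend: first ionization energy increases across a period and decreases down a group.
(A) N (period 2, group 15) vs O (period 2, group 16): the stated order contradicts the simple trend.
(B) Sn (period 5, group 14) vs Rb (period 5, group 1): the stated order agrees with the simple trend.
(C) Ne (period 2, group 18) vs Si (period 3, group 14): the stated order agrees with the simple trend.
The exception is (A): pairing an electron in O's 2p⁴ costs repulsion energy, so O ionizes more easily than half-filled N (2p³).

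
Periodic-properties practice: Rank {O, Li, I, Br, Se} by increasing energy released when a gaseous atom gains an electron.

Li < O < Se < I < Br

Electron affinity generally becomes more exothermic across a period toward the halogens and less exothermic down a group.
Here both period and group differ, so the two effects have to be weighed against each other.
O > Li: O lies to the right of Li in period 2, so the across-period effect alone puts O higher.
Se > O: this pair runs against the simple trend — see the exception note.
I > Se: period and group pull opposite ways; the across-period shift dominates (295 vs 195 kJ/mol).
Br > I: Br sits above I in group 17, so the down-group effect alone puts Br higher.
Note the exception: Se has a higher electron affinity than O, contrary to the simple trend — O's compact 2p subshell gives strong electron–electron repulsion on the added electron.
Approximate values (kJ/mol): Li 60, O 141, Se 195, Br 325, I 295.
So from lowest to highest: Li < O < Se < I < Br.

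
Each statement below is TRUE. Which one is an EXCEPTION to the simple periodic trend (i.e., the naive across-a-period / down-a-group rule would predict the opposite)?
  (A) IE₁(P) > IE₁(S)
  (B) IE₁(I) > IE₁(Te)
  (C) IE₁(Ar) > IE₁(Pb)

The general trend: first ionisation energy increases across a period and decreases down a group.
(A) P (period 3, group 15) vs S (period 3, group 16): the stated order contradicts the simple trend.
(B) I (period 5, group 17) vs Te (period 5, group 16): the stated order agrees with the simple trend.
(C) Ar (period 3, group 18) vs Pb (period 6, group 14): the stated order agrees with the simple trend.
The exception is (A): S (3p⁴) ionizes more easily than half-filled P (3p³) because the paired 3p electron in S is pushed out by e⁻–e⁻ repulsion.

(A)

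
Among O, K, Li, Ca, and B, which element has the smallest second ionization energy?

Ca

IE_2 is the cost of taking one more electron from the +1 cation: O⁺ still has 5 valence electrons; K⁺ is the bare [Ar] core; Li⁺ is the bare [He] core; Ca⁺ still has 1 valence electron; B⁺ still has 2 valence electrons.
Usually core removal costs more than valence removal, but here the competition is close: a tightly held n=2 valence electron can cost more to remove than an n=3 core electron, so the actual values have to decide it.
Valence configurations: O⁺ [He]2s²2p³, Ca⁺ [Ar]4s¹, B⁺ [He]2s².
The numbers (kJ/mol): O 3388, K 3052, Li 7298, Ca 1145, B 2427.
So the second ionization energies run Ca < B < K < O < Li.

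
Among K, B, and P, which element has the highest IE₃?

K

IE_3 is the cost of taking one more electron from the +2 cation: K²⁺ is already 1 electron into the core; B²⁺ still has 1 valence electron; P²⁺ still has 3 valence electrons.
Pulling an electron out of a noble-gas core costs far more than removing a remaining valence electron, so K sits at the high end of IE_3.
Valence configurations: B²⁺ [He]2s¹, P²⁺ [Ne]3s²3p¹.
Tabulated IE_3 (kJ/mol): K 4420, B 3660, P 2914.
Overall IE_3 order: P < B < K.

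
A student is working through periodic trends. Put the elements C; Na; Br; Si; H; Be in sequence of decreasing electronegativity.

H is in period 1, group 1; Be is in period 2, group 2; C is in period 2, group 14; Na is in period 3, group 1; Si is in period 3, group 14; Br is in period 4, group 17.
Smaller atoms with higher effective nuclear charge are more electronegative.
Neither a single period nor a single group — weigh both effects.
Be > Na: both effects reinforce here, so Be is clearly the higher of the two.
Si > Be: the two effects oppose for this pair; the across-period effect wins (1.90 vs 1.57).
H > Si: period and group pull opposite ways; the down-group shift dominates (2.20 vs 1.90).
C > H: the two effects oppose for this pair; the across-period effect wins (2.55 vs 2.20).
Br > C: the two effects oppose for this pair; the across-period effect wins (2.96 vs 2.55).
Approximate values (Pauling): H 2.20, Be 1.57, C 2.55, Na 0.93, Si 1.90, Br 2.96.
So from highest to lowest: Br > C > H > Si > Be > Na.

Br > C > H > Si > Be > Na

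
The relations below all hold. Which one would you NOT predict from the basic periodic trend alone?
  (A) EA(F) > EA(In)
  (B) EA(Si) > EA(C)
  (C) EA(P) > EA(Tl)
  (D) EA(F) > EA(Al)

(B)

The general trend: electron affinity increases across a period and decreases down a group.
(A) F (period 2, group 17) vs In (period 5, group 13): the stated order agrees with the simple trend.
(B) Si (period 3, group 14) vs C (period 2, group 14): the stated order contradicts the simple trend.
(C) P (period 3, group 15) vs Tl (period 6, group 13): the stated order agrees with the simple trend.
(D) F (period 2, group 17) vs Al (period 3, group 13): the stated order agrees with the simple trend.
The exception is (B): Si's larger, more diffuse 3p orbitals accept an added electron slightly more readily than C's compact 2p.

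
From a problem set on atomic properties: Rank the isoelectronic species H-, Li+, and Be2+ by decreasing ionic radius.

All of these have 2 electrons, so size is governed by nuclear charge alone: the more protons, the stronger the pull on the same electron cloud, and the smaller the ion.
Nuclear charges: Be2+ (Z=4), Li+ (Z=3), H- (Z=1).
Largest to smallest: H- > Li+ > Be2+.

H- > Li+ > Be2+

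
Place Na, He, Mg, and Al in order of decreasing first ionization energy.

He, Mg, Al, Na

He is in period 1, group 18; Na is in period 3, group 1; Mg is in period 3, group 2; Al is in period 3, group 13.
IE₁ increases left→right with effective nuclear charge and decreases top→bottom as the valence shell moves farther out.
Here both period and group differ, so the two effects have to be weighed against each other.
Al > Na: both are in period 3; the period trend gives Al the larger value.
Mg > Al: this pair runs against the simple trend — see the exception note.
He > Mg: both effects reinforce here, so He is clearly the higher of the two.
Note the exception: Mg has a higher first ionization energy than Al, contrary to the simple trend — Al's single 3p electron is easier to remove than one from Mg's filled 3s².
For reference (kJ/mol): He 2372, Na 496, Mg 738, Al 578.
So from highest to lowest: He > Mg > Al > Na.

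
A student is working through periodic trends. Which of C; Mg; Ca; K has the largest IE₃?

Mg

Consider each +2 ion: C²⁺ still has 2 valence electrons; Mg²⁺ is the bare [Ne] core; Ca²⁺ is the bare [Ar] core; K²⁺ is already 1 electron into the core.
Usually core removal costs more than valence removal, but here the competition is close: a tightly held n=2 valence electron can cost more to remove than an n=3 core electron, so the actual values have to decide it.
The numbers (kJ/mol): C 4620, Mg 7733, Ca 4912, K 4420.
Hence IE_3: K < C < Ca < Mg.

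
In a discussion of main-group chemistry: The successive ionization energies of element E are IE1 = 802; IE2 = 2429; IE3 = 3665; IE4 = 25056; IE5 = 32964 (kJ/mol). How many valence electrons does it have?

Look for the largest jump between consecutive ionization energies: IE4/IE3 ≈ 6.8, far larger than any earlier ratio.
That jump marks the point where a core electron is being removed. So the atom has 3 valence electrons.

3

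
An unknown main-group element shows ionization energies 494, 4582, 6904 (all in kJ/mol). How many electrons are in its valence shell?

1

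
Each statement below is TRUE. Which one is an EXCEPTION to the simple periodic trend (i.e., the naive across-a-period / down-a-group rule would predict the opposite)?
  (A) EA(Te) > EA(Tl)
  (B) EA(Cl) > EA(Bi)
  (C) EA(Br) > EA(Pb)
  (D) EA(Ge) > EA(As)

The general trend: electron affinity increases across a period and decreases down a group.
(A) Te (period 5, group 16) vs Tl (period 6, group 13): the stated order agrees with the simple trend.
(B) Cl (period 3, group 17) vs Bi (period 6, group 15): the stated order agrees with the simple trend.
(C) Br (period 4, group 17) vs Pb (period 6, group 14): the stated order agrees with the simple trend.
(D) Ge (period 4, group 14) vs As (period 4, group 15): the stated order contradicts the simple trend.
The exception is (D): adding an electron to As's half-filled 4p³ is unfavourable, so Ge (4p²) has the more exothermic EA.

(D)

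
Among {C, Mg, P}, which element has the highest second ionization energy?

The second ionization energy removes an electron from the +1 ion. For each element: C⁺ still has 3 valence electrons; Mg⁺ still has 1 valence electron; P⁺ still has 4 valence electrons.
All are still removing valence electrons, so compare the +1 ions as you would atoms: IE_2 generally rises across a period (higher Z_eff) and falls down a group (larger shell), subject to the usual subshell exceptions.
Valence configurations: C⁺ [He]2s²2p¹, Mg⁺ [Ne]3s¹, P⁺ [Ne]3s²3p².
Approximate IE_2 values (kJ/mol): C 2353, Mg 1451, P 1907.
Putting it together, IE_2: Mg < P < C.

C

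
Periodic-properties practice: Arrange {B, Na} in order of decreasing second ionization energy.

Na > B

After 1 electron has been removed, what remains? B⁺ still has 2 valence electrons; Na⁺ is the bare [Ne] core.
Breaking into a closed-shell core is much more expensive than removing a leftover valence electron — Na has the largest IE_2 here.
The numbers (kJ/mol): B 2427, Na 4562.
Hence IE_2: B < Na.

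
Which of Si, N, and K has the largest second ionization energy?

K

IE_2 is the cost of taking one more electron from the +1 cation: Si⁺ still has 3 valence electrons; N⁺ still has 4 valence electrons; K⁺ is the bare [Ar] core.
Core electrons are held far more tightly than valence electrons, so K tops the IE_2 order.
Valence configurations: Si⁺ [Ne]3s²3p¹, N⁺ [He]2s²2p².
The numbers (kJ/mol): Si 1577, N 2856, K 3052.
Overall IE_2 order: Si < N < K.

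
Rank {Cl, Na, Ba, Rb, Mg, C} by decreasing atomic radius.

Rb > Ba > Na > Mg > Cl > C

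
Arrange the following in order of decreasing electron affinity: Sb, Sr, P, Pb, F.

Adding an electron releases more energy for atoms nearer the top right (short of the noble gases).
These span different periods and groups, so the two trends combine.
Pb > Sr: period and group pull opposite ways; the across-period shift dominates (35 vs 5 kJ/mol).
P > Pb: relative to Pb, both the across-period and down-group shifts push P's electron affinity up.
Sb > P: this pair runs against the simple trend — see the exception note.
F > Sb: relative to Sb, both the across-period and down-group shifts push F's electron affinity up.
Note the exception: Sb has a higher electron affinity than P, contrary to the simple trend — both are half-filled np³, but the pairing/repulsion penalty for the added electron shrinks as the p orbitals become larger and more diffuse down the group, and for Sb that outweighs the weaker nuclear attraction.
Approximate values (kJ/mol): F 328, P 72, Sr 5, Sb 103, Pb 35.
So from highest to lowest: F > Sb > P > Pb > Sr.

F, Sb, P, Pb, Sr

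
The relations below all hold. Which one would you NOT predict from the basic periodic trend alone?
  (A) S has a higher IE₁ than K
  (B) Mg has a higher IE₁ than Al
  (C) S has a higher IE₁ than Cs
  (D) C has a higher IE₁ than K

(B)

The general trend: IE₁ increases across a period and decreases down a group.
(A) S (period 3, group 16) vs K (period 4, group 1): the stated order agrees with the simple trend.
(B) Mg (period 3, group 2) vs Al (period 3, group 13): the stated order contradicts the simple trend.
(C) S (period 3, group 16) vs Cs (period 6, group 1): the stated order agrees with the simple trend.
(D) C (period 2, group 14) vs K (period 4, group 1): the stated order agrees with the simple trend.
The exception is (B): Al's single 3p electron is easier to remove than one from Mg's filled 3s².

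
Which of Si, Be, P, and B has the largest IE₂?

IE_2 is the cost of taking one more electron from the +1 cation: Si⁺ still has 3 valence electrons; Be⁺ still has 1 valence electron; P⁺ still has 4 valence electrons; B⁺ still has 2 valence electrons.
All are still removing valence electrons, so compare the +1 ions as you would atoms: IE_2 generally rises across a period (higher Z_eff) and falls down a group (larger shell), subject to the usual subshell exceptions.
Valence configurations: Si⁺ [Ne]3s²3p¹, Be⁺ [He]2s¹, P⁺ [Ne]3s²3p², B⁺ [He]2s².
Approximate IE_2 values (kJ/mol): Si 1577, Be 1757, P 1907, B 2427.
So the second ionization energies run Si < Be < P < B.

B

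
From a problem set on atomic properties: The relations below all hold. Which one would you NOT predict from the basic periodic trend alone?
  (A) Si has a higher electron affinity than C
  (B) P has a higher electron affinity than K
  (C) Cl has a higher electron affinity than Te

(A)

The general trend: electron affinity increases across a period and decreases down a group.
(A) Si (period 3, group 14) vs C (period 2, group 14): the stated order contradicts the simple trend.
(B) P (period 3, group 15) vs K (period 4, group 1): the stated order agrees with the simple trend.
(C) Cl (period 3, group 17) vs Te (period 5, group 16): the stated order agrees with the simple trend.
The exception is (A): Si's larger, more diffuse 3p orbitals accept an added electron slightly more readily than C's compact 2p.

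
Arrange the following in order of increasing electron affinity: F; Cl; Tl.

Tl < F < Cl

F is in period 2, group 17; Cl is in period 3, group 17; Tl is in period 6, group 13.
Atoms with high Z_eff and room in the valence shell (especially the halogens) have the most exothermic electron affinities.
Neither a single period nor a single group — weigh both effects.
F > Tl: relative to Tl, both the across-period and down-group shifts push F's electron affinity up.
Cl > F: this pair runs against the simple trend — see the exception note.
Note the exception: Cl has a higher electron affinity than F, contrary to the simple trend — F's small 2p subshell makes the incoming electron feel strong e⁻–e⁻ repulsion, so Cl actually releases more energy on gaining an electron.
For reference (kJ/mol): F 328, Cl 349, Tl 19.
So from lowest to highest: Tl < F < Cl.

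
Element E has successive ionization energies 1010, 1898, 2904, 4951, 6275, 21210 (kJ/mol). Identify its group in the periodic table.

Group 15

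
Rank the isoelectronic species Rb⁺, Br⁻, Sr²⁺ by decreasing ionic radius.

Br⁻ > Rb⁺ > Sr²⁺

All of these have 36 electrons, so size is governed by nuclear charge alone: the more protons, the stronger the pull on the same electron cloud, and the smaller the ion.
Nuclear charges: Sr²⁺ (Z=38), Rb⁺ (Z=37), Br⁻ (Z=35).
Largest to smallest: Br⁻ > Rb⁺ > Sr²⁺.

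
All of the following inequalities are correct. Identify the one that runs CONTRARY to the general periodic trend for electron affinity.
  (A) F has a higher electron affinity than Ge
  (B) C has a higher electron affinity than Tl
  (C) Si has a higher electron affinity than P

(C)

The general trend: electron affinity increases across a period and decreases down a group.
(A) F (period 2, group 17) vs Ge (period 4, group 14): the stated order agrees with the simple trend.
(B) C (period 2, group 14) vs Tl (period 6, group 13): the stated order agrees with the simple trend.
(C) Si (period 3, group 14) vs P (period 3, group 15): the stated order contradicts the simple trend.
The exception is (C): adding an electron to P's half-filled 3p³ is unfavourable, so Si (3p²) has the more exothermic EA.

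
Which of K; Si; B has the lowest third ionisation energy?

Si

IE_3 is the cost of taking one more electron from the +2 cation: K²⁺ is already 1 electron into the core; Si²⁺ still has 2 valence electrons; B²⁺ still has 1 valence electron.
Core electrons are held far more tightly than valence electrons, so K tops the IE_3 order.
Valence configurations: Si²⁺ [Ne]3s², B²⁺ [He]2s¹.
Approximate IE_3 values (kJ/mol): K 4420, Si 3232, B 3660.
So the third ionization energies run Si < B < K.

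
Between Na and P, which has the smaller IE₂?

P

Consider each +1 ion: Na⁺ is the bare [Ne] core; P⁺ still has 4 valence electrons.
Pulling an electron out of a noble-gas core costs far more than removing a remaining valence electron, so Na sits at the high end of IE_2.
Tabulated IE_2 (kJ/mol): Na 4562, P 1907.
Hence IE_2: P < Na.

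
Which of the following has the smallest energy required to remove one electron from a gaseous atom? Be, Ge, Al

IE₁ increases left→right with effective nuclear charge and decreases top→bottom as the valence shell moves farther out.
A diagonal step moves right (one effect) and down (the opposite effect) at once.
Ge > Al: period and group pull opposite ways; the across-period shift dominates (762 vs 578 kJ/mol).
Be > Ge: period and group pull opposite ways; the down-group shift dominates (900 vs 762 kJ/mol).
For reference (kJ/mol): Be 900, Al 578, Ge 762.
The smallest energy required to remove one electron from a gaseous atom among these belongs to Al.

Al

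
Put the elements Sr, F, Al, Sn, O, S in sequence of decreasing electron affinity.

Electron affinity generally becomes more exothermic across a period toward the halogens and less exothermic down a group.
These span different periods and groups, so the two trends combine.
Al > Sr: relative to Sr, both the across-period and down-group shifts push Al's electron affinity up.
Sn > Al: the two effects oppose for this pair; the across-period effect wins (107 vs 42 kJ/mol).
O > Sn: relative to Sn, both the across-period and down-group shifts push O's electron affinity up.
S > O: this pair runs against the simple trend — see the exception note.
F > S: relative to S, both the across-period and down-group shifts push F's electron affinity up.
Note the exception: S has a higher electron affinity than O, contrary to the simple trend — the compact 2p subshell of O repels the added electron more than S's larger 3p does.
Tabulated electron affinity (kJ/mol): O 141, F 328, Al 42, S 200, Sr 5, Sn 107.
So from highest to lowest: F > S > O > Sn > Al > Sr.

F > S > O > Sn > Al > Sr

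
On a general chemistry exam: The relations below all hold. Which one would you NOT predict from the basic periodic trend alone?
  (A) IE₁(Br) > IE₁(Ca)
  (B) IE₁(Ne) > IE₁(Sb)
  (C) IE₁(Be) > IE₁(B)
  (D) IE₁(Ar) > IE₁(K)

(C)

The general trend: IE₁ increases across a period and decreases down a group.
(A) Br (period 4, group 17) vs Ca (period 4, group 2): the stated order agrees with the simple trend.
(B) Ne (period 2, group 18) vs Sb (period 5, group 15): the stated order agrees with the simple trend.
(C) Be (period 2, group 2) vs B (period 2, group 13): the stated order contradicts the simple trend.
(D) Ar (period 3, group 18) vs K (period 4, group 1): the stated order agrees with the simple trend.
The exception is (C): removing B's lone 2p electron is easier than breaking Be's filled 2s².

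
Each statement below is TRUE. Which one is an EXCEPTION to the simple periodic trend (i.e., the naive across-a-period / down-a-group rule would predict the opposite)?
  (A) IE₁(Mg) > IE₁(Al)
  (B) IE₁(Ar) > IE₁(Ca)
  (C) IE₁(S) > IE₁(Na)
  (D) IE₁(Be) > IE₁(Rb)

(A)

The general trend: IE₁ increases across a period and decreases down a group.
(A) Mg (period 3, group 2) vs Al (period 3, group 13): the stated order contradicts the simple trend.
(B) Ar (period 3, group 18) vs Ca (period 4, group 2): the stated order agrees with the simple trend.
(C) S (period 3, group 16) vs Na (period 3, group 1): the stated order agrees with the simple trend.
(D) Be (period 2, group 2) vs Rb (period 5, group 1): the stated order agrees with the simple trend.
The exception is (A): Al's single 3p electron is easier to remove than one from Mg's filled 3s².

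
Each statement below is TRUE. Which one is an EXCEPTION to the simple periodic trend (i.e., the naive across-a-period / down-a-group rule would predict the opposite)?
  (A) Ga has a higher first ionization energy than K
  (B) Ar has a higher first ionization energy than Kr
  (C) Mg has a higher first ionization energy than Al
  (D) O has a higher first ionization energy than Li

(C)

The general trend: first ionization energy increases across a period and decreases down a group.
(A) Ga (period 4, group 13) vs K (period 4, group 1): the stated order agrees with the simple trend.
(B) Ar (period 3, group 18) vs Kr (period 4, group 18): the stated order agrees with the simple trend.
(C) Mg (period 3, group 2) vs Al (period 3, group 13): the stated order contradicts the simple trend.
(D) O (period 2, group 16) vs Li (period 2, group 1): the stated order agrees with the simple trend.
The exception is (C): Al's single 3p electron is easier to remove than one from Mg's filled 3s².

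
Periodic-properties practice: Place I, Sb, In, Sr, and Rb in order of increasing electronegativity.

Rb < Sr < In < Sb < I

Smaller atoms with higher effective nuclear charge are more electronegative.
All lie in period 5, so electronegativity increases left to right.
So from lowest to highest: Rb < Sr < In < Sb < I.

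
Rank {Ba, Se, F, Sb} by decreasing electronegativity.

F, Se, Sb, Ba

F is in period 2, group 17; Se is in period 4, group 16; Sb is in period 5, group 15; Ba is in period 6, group 2.
Atoms toward the upper right of the periodic table pull bonding electrons most strongly.
These span different periods and groups, so the two trends combine.
Sb > Ba: both effects reinforce here, so Sb is clearly the higher of the two.
Se > Sb: relative to Sb, both the across-period and down-group shifts push Se's electronegativity up.
F > Se: relative to Se, both the across-period and down-group shifts push F's electronegativity up.
For reference (Pauling): F 3.98, Se 2.55, Sb 2.05, Ba 0.89.
So from highest to lowest: F > Se > Sb > Ba.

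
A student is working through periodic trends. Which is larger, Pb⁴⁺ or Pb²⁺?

Both ions have Z = 82 protons, but Pb⁴⁺ has lost more electrons, so its remaining electrons feel a larger effective nuclear charge per electron and are pulled in more tightly.
Higher positive charge → smaller ion, so Pb²⁺ > Pb⁴⁺.

Pb²⁺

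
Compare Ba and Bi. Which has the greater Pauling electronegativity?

Ba is in period 6, group 2; Bi is in period 6, group 15.
EN rises left→right (higher Z_eff, smaller atoms) and falls top→bottom (larger, more shielded atoms).
All lie in period 6, so electronegativity increases left to right.
So Bi has the greater Pauling electronegativity (Bi > Ba).

Bi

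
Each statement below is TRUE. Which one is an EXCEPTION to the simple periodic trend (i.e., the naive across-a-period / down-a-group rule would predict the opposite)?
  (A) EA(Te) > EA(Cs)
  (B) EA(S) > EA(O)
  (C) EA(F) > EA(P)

(B)

The general trend: electron affinity increases across a period and decreases down a group.
(A) Te (period 5, group 16) vs Cs (period 6, group 1): the stated order agrees with the simple trend.
(B) S (period 3, group 16) vs O (period 2, group 16): the stated order contradicts the simple trend.
(C) F (period 2, group 17) vs P (period 3, group 15): the stated order agrees with the simple trend.
The exception is (B): the compact 2p subshell of O repels the added electron more than S's larger 3p does.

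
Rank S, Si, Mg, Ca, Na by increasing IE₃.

The third ionization energy removes an electron from the +2 ion. For each element: S²⁺ still has 4 valence electrons; Si²⁺ still has 2 valence electrons; Mg²⁺ is the bare [Ne] core; Ca²⁺ is the bare [Ar] core; Na²⁺ is already 1 electron into the core.
Breaking into a closed-shell core is much more expensive than removing a leftover valence electron — Ca, Na and Mg have the largest IE_3 here.
Valence configurations: S²⁺ [Ne]3s²3p², Si²⁺ [Ne]3s².
Approximate IE_3 values (kJ/mol): S 3357, Si 3232, Mg 7733, Ca 4912, Na 6910.
Hence IE_3: Si < S < Ca < Na < Mg.

Si, S, Ca, Na, Mg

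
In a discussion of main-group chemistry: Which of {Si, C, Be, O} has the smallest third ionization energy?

Si

The third ionization energy removes an electron from the +2 ion. For each element: Si²⁺ still has 2 valence electrons; C²⁺ still has 2 valence electrons; Be²⁺ is the bare [He] core; O²⁺ still has 4 valence electrons.
Core electrons are held far more tightly than valence electrons, so Be tops the IE_3 order.
Valence configurations: Si²⁺ [Ne]3s², C²⁺ [He]2s², O²⁺ [He]2s²2p².
Tabulated IE_3 (kJ/mol): Si 3232, C 4620, Be 14849, O 5300.
So the third ionization energies run Si < C < O < Be.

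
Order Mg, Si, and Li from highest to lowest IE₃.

IE_3 is the cost of taking one more electron from the +2 cation: Mg²⁺ is the bare [Ne] core; Si²⁺ still has 2 valence electrons; Li²⁺ is already 1 electron into the core.
Pulling an electron out of a noble-gas core costs far more than removing a remaining valence electron, so Mg and Li sit at the high end of IE_3.
The numbers (kJ/mol): Mg 7733, Si 3232, Li 11815.
So the third ionization energies run Si < Mg < Li.

Li > Mg > Si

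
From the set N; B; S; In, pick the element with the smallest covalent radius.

N

B is in period 2, group 13; N is in period 2, group 15; S is in period 3, group 16; In is in period 5, group 13.
Atomic radius shrinks across a period as nuclear charge pulls the same shell inward, and grows down a group as new shells are added.
Here both period and group differ, so the two effects have to be weighed against each other.
B > N: B lies to the left of N in period 2, so the across-period effect alone puts B larger.
S > B: period and group pull opposite ways; the down-group shift dominates (103 vs 85 pm).
In > S: both effects reinforce here, so In is clearly the larger of the two.
Tabulated atomic radius (pm): B 85, N 71, S 103, In 142.
The smallest covalent radius among these belongs to N.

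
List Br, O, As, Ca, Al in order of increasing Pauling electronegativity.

Ca, Al, As, Br, O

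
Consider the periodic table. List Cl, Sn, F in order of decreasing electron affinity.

F is in period 2, group 17; Cl is in period 3, group 17; Sn is in period 5, group 14.
Electron affinity generally becomes more exothermic across a period toward the halogens and less exothermic down a group.
These span different periods and groups, so the two trends combine.
F > Sn: relative to Sn, both the across-period and down-group shifts push F's electron affinity up.
Cl > F: this pair runs against the simple trend — see the exception note.
Note the exception: Cl has a higher electron affinity than F, contrary to the simple trend — F's small 2p subshell makes the incoming electron feel strong e⁻–e⁻ repulsion, so Cl actually releases more energy on gaining an electron.
Approximate values (kJ/mol): F 328, Cl 349, Sn 107.
So from highest to lowest: Cl > F > Sn.

Cl > F > Sn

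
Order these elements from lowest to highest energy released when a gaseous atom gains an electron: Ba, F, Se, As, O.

O is in period 2, group 16; F is in period 2, group 17; As is in period 4, group 15; Se is in period 4, group 16; Ba is in period 6, group 2.
Atoms with high Z_eff and room in the valence shell (especially the halogens) have the most exothermic electron affinities.
Here both period and group differ, so the two effects have to be weighed against each other.
As > Ba: relative to Ba, both the across-period and down-group shifts push As's electron affinity up.
O > As: both effects reinforce here, so O is clearly the higher of the two.
Se > O: this pair runs against the simple trend — see the exception note.
F > Se: both effects reinforce here, so F is clearly the higher of the two.
Note the exception: Se has a higher electron affinity than O, contrary to the simple trend — O's compact 2p subshell gives strong electron–electron repulsion on the added electron.
Tabulated electron affinity (kJ/mol): O 141, F 328, As 78, Se 195, Ba 14.
So from lowest to highest: Ba < As < O < Se < F.

Ba < As < O < Se < F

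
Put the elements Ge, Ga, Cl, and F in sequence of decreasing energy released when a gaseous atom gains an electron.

Cl > F > Ge > Ga

F is in period 2, group 17; Cl is in period 3, group 17; Ga is in period 4, group 13; Ge is in period 4, group 14.
Adding an electron releases more energy for atoms nearer the top right (short of the noble gases).
Here both period and group differ, so the two effects have to be weighed against each other.
Ge > Ga: Ge lies to the right of Ga in period 4, so the across-period effect alone puts Ge higher.
F > Ge: both effects reinforce here, so F is clearly the higher of the two.
Cl > F: this pair runs against the simple trend — see the exception note.
Note the exception: Cl has a higher electron affinity than F, contrary to the simple trend — F's small 2p subshell makes the incoming electron feel strong e⁻–e⁻ repulsion, so Cl actually releases more energy on gaining an electron.
Tabulated electron affinity (kJ/mol): F 328, Cl 349, Ga 29, Ge 119.
So from highest to lowest: Cl > F > Ge > Ga.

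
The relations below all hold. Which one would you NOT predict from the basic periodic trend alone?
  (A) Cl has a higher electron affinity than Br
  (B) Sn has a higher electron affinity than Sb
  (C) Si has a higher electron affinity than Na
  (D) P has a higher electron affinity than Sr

(B)

The general trend: electron affinity increases across a period and decreases down a group.
(A) Cl (period 3, group 17) vs Br (period 4, group 17): the stated order agrees with the simple trend.
(B) Sn (period 5, group 14) vs Sb (period 5, group 15): the stated order contradicts the simple trend.
(C) Si (period 3, group 14) vs Na (period 3, group 1): the stated order agrees with the simple trend.
(D) P (period 3, group 15) vs Sr (period 5, group 2): the stated order agrees with the simple trend.
The exception is (B): adding an electron to Sb's half-filled 5p³ is unfavourable, so Sn has the more exothermic EA.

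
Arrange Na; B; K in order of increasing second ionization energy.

B < K < Na

After 1 electron has been removed, what remains? Na⁺ is the bare [Ne] core; B⁺ still has 2 valence electrons; K⁺ is the bare [Ar] core.
Breaking into a closed-shell core is much more expensive than removing a leftover valence electron — K and Na have the largest IE_2 here.
The numbers (kJ/mol): Na 4562, B 2427, K 3052.
Overall IE_2 order: B < K < Na.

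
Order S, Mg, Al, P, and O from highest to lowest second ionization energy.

The second ionization energy removes an electron from the +1 ion. For each element: S⁺ still has 5 valence electrons; Mg⁺ still has 1 valence electron; Al⁺ still has 2 valence electrons; P⁺ still has 4 valence electrons; O⁺ still has 5 valence electrons.
All are still removing valence electrons, so compare the +1 ions as you would atoms: IE_2 generally rises across a period (higher Z_eff) and falls down a group (larger shell), subject to the usual subshell exceptions.
Valence configurations: S⁺ [Ne]3s²3p³, Mg⁺ [Ne]3s¹, Al⁺ [Ne]3s², P⁺ [Ne]3s²3p², O⁺ [He]2s²2p³.
The numbers (kJ/mol): S 2252, Mg 1451, Al 1817, P 1907, O 3388.
Overall IE_2 order: Mg < Al < P < S < O.

O > S > P > Al > Mg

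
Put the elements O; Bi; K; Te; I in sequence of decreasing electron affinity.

O is in period 2, group 16; K is in period 4, group 1; Te is in period 5, group 16; I is in period 5, group 17; Bi is in period 6, group 15.
EA tends to increase across a period and decrease down a group, though the pattern is less regular than for IE or radius.
These span different periods and groups, so the two trends combine.
Bi > K: the two effects oppose for this pair; the across-period effect wins (91 vs 48 kJ/mol).
O > Bi: relative to Bi, both the across-period and down-group shifts push O's electron affinity up.
Te > O: this pair runs against the simple trend — see the exception note.
I > Te: both are in period 5; the period trend gives I the larger value.
Note the exception: Te has a higher electron affinity than O, contrary to the simple trend — O's compact 2p subshell gives strong electron–electron repulsion on the added electron.
Tabulated electron affinity (kJ/mol): O 141, K 48, Te 190, I 295, Bi 91.
So from highest to lowest: I > Te > O > Bi > K.

I > Te > O > Bi > K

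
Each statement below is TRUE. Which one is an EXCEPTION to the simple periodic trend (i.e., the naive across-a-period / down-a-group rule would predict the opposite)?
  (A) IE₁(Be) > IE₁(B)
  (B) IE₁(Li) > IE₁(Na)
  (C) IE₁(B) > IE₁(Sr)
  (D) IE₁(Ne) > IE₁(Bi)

The general trend: IE₁ increases across a period and decreases down a group.
(A) Be (period 2, group 2) vs B (period 2, group 13): the stated order contradicts the simple trend.
(B) Li (period 2, group 1) vs Na (period 3, group 1): the stated order agrees with the simple trend.
(C) B (period 2, group 13) vs Sr (period 5, group 2): the stated order agrees with the simple trend.
(D) Ne (period 2, group 18) vs Bi (period 6, group 15): the stated order agrees with the simple trend.
The exception is (A): removing B's lone 2p electron is easier than breaking Be's filled 2s².

(A)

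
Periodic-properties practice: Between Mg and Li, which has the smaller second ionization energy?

Mg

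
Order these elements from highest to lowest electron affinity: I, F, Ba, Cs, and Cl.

Cl > F > I > Cs > Ba

Electron affinity generally becomes more exothermic across a period toward the halogens and less exothermic down a group.
These span different periods and groups, so the two trends combine.
Cs > Ba: this pair runs against the simple trend — see the exception note.
I > Cs: both effects reinforce here, so I is clearly the higher of the two.
F > I: they share group 17; the group trend gives F the larger value.
Cl > F: this pair runs against the simple trend — see the exception note.
Note the exception: Cs has a higher electron affinity than Ba, contrary to the simple trend — adding an electron to Ba (ns²) has to open a new, higher-energy np subshell, which is unfavourable.
Note the exception: Cl has a higher electron affinity than F, contrary to the simple trend — F's small 2p subshell makes the incoming electron feel strong e⁻–e⁻ repulsion, so Cl actually releases more energy on gaining an electron.
Approximate values (kJ/mol): F 328, Cl 349, I 295, Cs 46, Ba 14.
So from highest to lowest: Cl > F > I > Cs > Ba.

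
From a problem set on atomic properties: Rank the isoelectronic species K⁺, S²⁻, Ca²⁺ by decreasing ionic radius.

S²⁻ > K⁺ > Ca²⁺

All of these have 18 electrons, so size is governed by nuclear charge alone: the more protons, the stronger the pull on the same electron cloud, and the smaller the ion.
Nuclear charges: Ca²⁺ (Z=20), K⁺ (Z=19), S²⁻ (Z=16).
Largest to smallest: S²⁻ > K⁺ > Ca²⁺.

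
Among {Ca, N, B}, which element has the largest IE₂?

N

The second ionization energy removes an electron from the +1 ion. For each element: Ca⁺ still has 1 valence electron; N⁺ still has 4 valence electrons; B⁺ still has 2 valence electrons.
All are still removing valence electrons, so compare the +1 ions as you would atoms: IE_2 generally rises across a period (higher Z_eff) and falls down a group (larger shell), subject to the usual subshell exceptions.
Valence configurations: Ca⁺ [Ar]4s¹, N⁺ [He]2s²2p², B⁺ [He]2s².
Tabulated IE_2 (kJ/mol): Ca 1145, N 2856, B 2427.
Hence IE_2: Ca < B < N.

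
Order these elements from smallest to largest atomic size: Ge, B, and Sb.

Moving right in a period, electrons are added to the same shell under a stronger nuclear pull, so atoms get smaller; moving down, a new shell is opened and atoms get larger.
Here both period and group differ, so the two effects have to be weighed against each other.
Ge > B: period and group pull opposite ways; the down-group shift dominates (121 vs 85 pm).
Sb > Ge: period and group pull opposite ways; the down-group shift dominates (140 vs 121 pm).
Approximate values (pm): B 85, Ge 121, Sb 140.
So from smallest to largest: B < Ge < Sb.

B < Ge < Sb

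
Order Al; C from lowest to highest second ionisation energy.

Al < C

Consider each +1 ion: Al⁺ still has 2 valence electrons; C⁺ still has 3 valence electrons.
All are still removing valence electrons, so compare the +1 ions as you would atoms: IE_2 generally rises across a period (higher Z_eff) and falls down a group (larger shell), subject to the usual subshell exceptions.
Valence configurations: Al⁺ [Ne]3s², C⁺ [He]2s²2p¹.
The numbers (kJ/mol): Al 1817, C 2353.
Hence IE_2: Al < C.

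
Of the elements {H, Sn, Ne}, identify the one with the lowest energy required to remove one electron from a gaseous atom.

H is in period 1, group 1; Ne is in period 2, group 18; Sn is in period 5, group 14.
Across a period the outer electron is held more tightly (higher IE₁); down a group it sits in a higher shell, more shielded, and comes off more easily.
These span different periods and groups, so the two trends combine.
H > Sn: period and group pull opposite ways; the down-group shift dominates (1312 vs 709 kJ/mol).
Ne > H: the two effects oppose for this pair; the across-period effect wins (2081 vs 1312 kJ/mol).
For reference (kJ/mol): H 1312, Ne 2081, Sn 709.
The lowest energy required to remove one electron from a gaseous atom among these belongs to Sn.

Sn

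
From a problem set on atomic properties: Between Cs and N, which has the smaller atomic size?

N is in period 2, group 15; Cs is in period 6, group 1.
Atomic radius shrinks across a period as nuclear charge pulls the same shell inward, and grows down a group as new shells are added.
These span different periods and groups, so the two trends combine.
Cs > N: relative to N, both the across-period and down-group shifts push Cs's atomic radius up.
For reference (pm): N 71, Cs 232.
So N has the smaller atomic size (N < Cs).

N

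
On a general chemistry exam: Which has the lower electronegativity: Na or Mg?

EN rises left→right (higher Z_eff, smaller atoms) and falls top→bottom (larger, more shielded atoms).
All lie in period 3, so electronegativity increases left to right.
So Na has the lower electronegativity (Na < Mg).

Na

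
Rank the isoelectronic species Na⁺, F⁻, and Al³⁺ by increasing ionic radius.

Al³⁺ < Na⁺ < F⁻

All of these have 10 electrons, so size is governed by nuclear charge alone: the more protons, the stronger the pull on the same electron cloud, and the smaller the ion.
Nuclear charges: Al³⁺ (Z=13), Na⁺ (Z=11), F⁻ (Z=9).
Smallest to largest: Al³⁺ < Na⁺ < F⁻.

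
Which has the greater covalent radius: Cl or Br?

Br

Moving right in a period, electrons are added to the same shell under a stronger nuclear pull, so atoms get smaller; moving down, a new shell is opened and atoms get larger.
All are in group 17, so atomic radius increases down the group.
So Br has the greater covalent radius (Br > Cl).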